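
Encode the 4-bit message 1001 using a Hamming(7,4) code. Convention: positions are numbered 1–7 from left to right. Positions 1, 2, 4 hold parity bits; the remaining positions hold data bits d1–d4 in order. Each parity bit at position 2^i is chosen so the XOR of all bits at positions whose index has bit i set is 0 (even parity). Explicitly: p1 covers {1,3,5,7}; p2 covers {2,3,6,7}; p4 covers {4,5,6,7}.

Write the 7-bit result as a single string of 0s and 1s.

0011001

Place data at non-parity positions: p1 p2 1 p4 0 0 1
p1 (pos 1,3,5,7): XOR of data positions = 1⊕0⊕1 = 0
p2 (pos 2,3,6,7): XOR of data positions = 1⊕0⊕1 = 0
p4 (pos 4,5,6,7): XOR of data positions = 0⊕0⊕1 = 1
Codeword: 0011001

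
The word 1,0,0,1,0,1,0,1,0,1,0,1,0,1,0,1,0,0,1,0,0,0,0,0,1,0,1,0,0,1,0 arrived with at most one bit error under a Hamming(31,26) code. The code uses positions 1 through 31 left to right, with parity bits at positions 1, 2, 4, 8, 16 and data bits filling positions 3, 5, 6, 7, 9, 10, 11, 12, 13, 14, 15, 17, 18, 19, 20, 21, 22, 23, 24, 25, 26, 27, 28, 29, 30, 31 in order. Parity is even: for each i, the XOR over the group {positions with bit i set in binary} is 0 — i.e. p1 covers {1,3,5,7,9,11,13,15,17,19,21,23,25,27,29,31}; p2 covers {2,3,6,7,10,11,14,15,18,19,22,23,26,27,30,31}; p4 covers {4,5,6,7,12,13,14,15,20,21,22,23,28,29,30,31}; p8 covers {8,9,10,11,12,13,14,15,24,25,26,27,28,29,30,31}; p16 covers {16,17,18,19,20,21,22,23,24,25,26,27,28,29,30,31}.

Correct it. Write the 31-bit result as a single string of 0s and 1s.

s1 (pos 1,3,5,7,9,11,13,15,17,19,21,23,25,27,29,31): 1⊕0⊕0⊕0⊕0⊕0⊕0⊕0⊕0⊕1⊕0⊕0⊕1⊕1⊕0⊕0 = 0
s2 (pos 2,3,6,7,10,11,14,15,18,19,22,23,26,27,30,31): 0⊕0⊕1⊕0⊕1⊕0⊕1⊕0⊕0⊕1⊕0⊕0⊕0⊕1⊕1⊕0 = 0
s4 (pos 4,5,6,7,12,13,14,15,20,21,22,23,28,29,30,31): 1⊕0⊕1⊕0⊕1⊕0⊕1⊕0⊕0⊕0⊕0⊕0⊕0⊕0⊕1⊕0 = 1
s8 (pos 8,9,10,11,12,13,14,15,24,25,26,27,28,29,30,31): 1⊕0⊕1⊕0⊕1⊕0⊕1⊕0⊕0⊕1⊕0⊕1⊕0⊕0⊕1⊕0 = 1
s16 (pos 16,17,18,19,20,21,22,23,24,25,26,27,28,29,30,31): 1⊕0⊕0⊕1⊕0⊕0⊕0⊕0⊕0⊕1⊕0⊕1⊕0⊕0⊕1⊕0 = 1
Syndrome s16…s1 = 11100 → error at position 28.
Flip position 28: 1001010101010101001000001010010 → 1001010101010101001000001011010

1001010101010101001000001011010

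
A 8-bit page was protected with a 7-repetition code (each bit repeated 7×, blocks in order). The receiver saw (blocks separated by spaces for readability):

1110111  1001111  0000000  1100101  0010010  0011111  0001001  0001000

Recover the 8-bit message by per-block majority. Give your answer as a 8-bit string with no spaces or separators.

Block 1 (1110111): 6 ones → 1
Block 2 (1001111): 5 ones → 1
Block 3 (0000000): 0 ones → 0
Block 4 (1100101): 4 ones → 1
Block 5 (0010010): 2 ones → 0
Block 6 (0011111): 5 ones → 1
Block 7 (0001001): 2 ones → 0
Block 8 (0001000): 1 one → 0

11010100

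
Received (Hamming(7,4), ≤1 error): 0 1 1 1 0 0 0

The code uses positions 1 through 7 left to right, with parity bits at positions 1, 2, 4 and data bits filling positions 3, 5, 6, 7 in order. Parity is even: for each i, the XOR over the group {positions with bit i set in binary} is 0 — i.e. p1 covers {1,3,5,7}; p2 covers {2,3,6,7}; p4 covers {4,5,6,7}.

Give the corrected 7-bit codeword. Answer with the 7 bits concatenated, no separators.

s1 (pos 1,3,5,7): 0⊕1⊕0⊕0 = 1
s2 (pos 2,3,6,7): 1⊕1⊕0⊕0 = 0
s4 (pos 4,5,6,7): 1⊕0⊕0⊕0 = 1
Syndrome s4…s1 = 101 → error at position 5.
Flip position 5: 0111000 → 0111100

0111100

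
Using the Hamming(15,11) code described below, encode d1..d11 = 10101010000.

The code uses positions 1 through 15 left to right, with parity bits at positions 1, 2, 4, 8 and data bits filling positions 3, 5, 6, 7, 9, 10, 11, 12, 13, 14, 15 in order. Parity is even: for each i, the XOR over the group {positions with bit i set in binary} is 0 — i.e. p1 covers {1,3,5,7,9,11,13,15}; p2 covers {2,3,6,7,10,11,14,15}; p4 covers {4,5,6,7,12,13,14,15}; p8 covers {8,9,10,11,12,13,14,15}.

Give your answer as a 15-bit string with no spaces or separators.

111101001010000

Place data at non-parity positions: p1 p2 1 p4 0 1 0 p8 1 0 1 0 0 0 0
p1 (pos 1,3,5,7,9,11,13,15): XOR of data positions = 1⊕0⊕0⊕1⊕1⊕0⊕0 = 1
p2 (pos 2,3,6,7,10,11,14,15): XOR of data positions = 1⊕1⊕0⊕0⊕1⊕0⊕0 = 1
p4 (pos 4,5,6,7,12,13,14,15): XOR of data positions = 0⊕1⊕0⊕0⊕0⊕0⊕0 = 1
p8 (pos 8,9,10,11,12,13,14,15): XOR of data positions = 1⊕0⊕1⊕0⊕0⊕0⊕0 = 0
Codeword: 111101001010000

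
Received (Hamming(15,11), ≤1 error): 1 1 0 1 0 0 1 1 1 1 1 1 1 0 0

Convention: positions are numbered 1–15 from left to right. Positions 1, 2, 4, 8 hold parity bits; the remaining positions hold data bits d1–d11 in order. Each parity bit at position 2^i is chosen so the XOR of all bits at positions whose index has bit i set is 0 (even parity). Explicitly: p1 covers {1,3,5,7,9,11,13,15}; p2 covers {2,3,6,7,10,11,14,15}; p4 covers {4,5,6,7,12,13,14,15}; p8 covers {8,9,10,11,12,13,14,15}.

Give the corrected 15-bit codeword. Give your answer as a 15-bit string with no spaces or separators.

s1 (pos 1,3,5,7,9,11,13,15): 1⊕0⊕0⊕1⊕1⊕1⊕1⊕0 = 1
s2 (pos 2,3,6,7,10,11,14,15): 1⊕0⊕0⊕1⊕1⊕1⊕0⊕0 = 0
s4 (pos 4,5,6,7,12,13,14,15): 1⊕0⊕0⊕1⊕1⊕1⊕0⊕0 = 0
s8 (pos 8,9,10,11,12,13,14,15): 1⊕1⊕1⊕1⊕1⊕1⊕0⊕0 = 0
Syndrome s8…s1 = 0001 → error at position 1.
Flip position 1: 110100111111100 → 010100111111100

010100111111100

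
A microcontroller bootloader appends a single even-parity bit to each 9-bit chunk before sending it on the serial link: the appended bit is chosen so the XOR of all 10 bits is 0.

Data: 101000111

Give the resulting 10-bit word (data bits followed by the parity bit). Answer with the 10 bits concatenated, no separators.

XOR of the 9 data bits: 1⊕0⊕1⊕0⊕0⊕0⊕1⊕1⊕1 = 1
Parity bit = 1 (so all 10 bits XOR to 0).

1010001111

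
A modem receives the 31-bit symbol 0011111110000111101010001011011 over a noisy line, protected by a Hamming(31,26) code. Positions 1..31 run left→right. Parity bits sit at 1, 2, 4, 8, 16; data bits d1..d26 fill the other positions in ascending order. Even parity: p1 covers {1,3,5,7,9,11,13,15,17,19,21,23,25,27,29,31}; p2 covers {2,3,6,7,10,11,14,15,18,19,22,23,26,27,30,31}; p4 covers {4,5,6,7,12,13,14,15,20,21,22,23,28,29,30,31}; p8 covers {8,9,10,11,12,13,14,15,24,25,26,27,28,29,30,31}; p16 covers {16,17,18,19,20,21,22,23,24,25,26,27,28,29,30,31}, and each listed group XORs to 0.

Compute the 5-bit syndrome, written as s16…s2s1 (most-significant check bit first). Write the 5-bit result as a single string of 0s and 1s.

s1 (pos 1,3,5,7,9,11,13,15,17,19,21,23,25,27,29,31): 0⊕1⊕1⊕1⊕1⊕0⊕0⊕1⊕1⊕1⊕1⊕0⊕1⊕1⊕0⊕1 = 1
s2 (pos 2,3,6,7,10,11,14,15,18,19,22,23,26,27,30,31): 0⊕1⊕1⊕1⊕0⊕0⊕1⊕1⊕0⊕1⊕0⊕0⊕0⊕1⊕1⊕1 = 1
s4 (pos 4,5,6,7,12,13,14,15,20,21,22,23,28,29,30,31): 1⊕1⊕1⊕1⊕0⊕0⊕1⊕1⊕0⊕1⊕0⊕0⊕1⊕0⊕1⊕1 = 0
s8 (pos 8,9,10,11,12,13,14,15,24,25,26,27,28,29,30,31): 1⊕1⊕0⊕0⊕0⊕0⊕1⊕1⊕0⊕1⊕0⊕1⊕1⊕0⊕1⊕1 = 1
s16 (pos 16,17,18,19,20,21,22,23,24,25,26,27,28,29,30,31): 1⊕1⊕0⊕1⊕0⊕1⊕0⊕0⊕0⊕1⊕0⊕1⊕1⊕0⊕1⊕1 = 1
Syndrome s16…s1 = 11011 → error at position 27.

11011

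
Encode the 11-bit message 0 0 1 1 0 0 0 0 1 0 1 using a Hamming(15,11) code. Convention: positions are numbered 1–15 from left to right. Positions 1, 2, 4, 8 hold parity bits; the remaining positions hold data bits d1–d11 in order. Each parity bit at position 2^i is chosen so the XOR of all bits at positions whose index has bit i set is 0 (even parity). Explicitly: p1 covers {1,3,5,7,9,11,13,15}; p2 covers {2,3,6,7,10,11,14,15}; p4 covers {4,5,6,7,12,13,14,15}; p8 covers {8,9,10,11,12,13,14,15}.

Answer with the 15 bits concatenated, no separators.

Place data at non-parity positions: p1 p2 0 p4 0 1 1 p8 0 0 0 0 1 0 1
p1 (pos 1,3,5,7,9,11,13,15): XOR of data positions = 0⊕0⊕1⊕0⊕0⊕1⊕1 = 1
p2 (pos 2,3,6,7,10,11,14,15): XOR of data positions = 0⊕1⊕1⊕0⊕0⊕0⊕1 = 1
p4 (pos 4,5,6,7,12,13,14,15): XOR of data positions = 0⊕1⊕1⊕0⊕1⊕0⊕1 = 0
p8 (pos 8,9,10,11,12,13,14,15): XOR of data positions = 0⊕0⊕0⊕0⊕1⊕0⊕1 = 0
Codeword: 110001100000101

110001100000101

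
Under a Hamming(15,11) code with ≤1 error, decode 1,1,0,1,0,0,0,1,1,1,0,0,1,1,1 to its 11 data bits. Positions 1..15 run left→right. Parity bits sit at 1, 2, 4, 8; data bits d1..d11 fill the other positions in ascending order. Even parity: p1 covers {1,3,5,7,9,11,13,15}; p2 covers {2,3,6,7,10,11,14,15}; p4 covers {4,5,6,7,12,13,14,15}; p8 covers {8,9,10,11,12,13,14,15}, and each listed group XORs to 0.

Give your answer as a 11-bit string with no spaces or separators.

s1 (pos 1,3,5,7,9,11,13,15): 1⊕0⊕0⊕0⊕1⊕0⊕1⊕1 = 0
s2 (pos 2,3,6,7,10,11,14,15): 1⊕0⊕0⊕0⊕1⊕0⊕1⊕1 = 0
s4 (pos 4,5,6,7,12,13,14,15): 1⊕0⊕0⊕0⊕0⊕1⊕1⊕1 = 0
s8 (pos 8,9,10,11,12,13,14,15): 1⊕1⊕1⊕0⊕0⊕1⊕1⊕1 = 0
Syndrome s8…s1 = 0000 → no error.
Read data bits from positions 3,5,6,7,9,10,11,12,13,14,15: 00001100111

00001100111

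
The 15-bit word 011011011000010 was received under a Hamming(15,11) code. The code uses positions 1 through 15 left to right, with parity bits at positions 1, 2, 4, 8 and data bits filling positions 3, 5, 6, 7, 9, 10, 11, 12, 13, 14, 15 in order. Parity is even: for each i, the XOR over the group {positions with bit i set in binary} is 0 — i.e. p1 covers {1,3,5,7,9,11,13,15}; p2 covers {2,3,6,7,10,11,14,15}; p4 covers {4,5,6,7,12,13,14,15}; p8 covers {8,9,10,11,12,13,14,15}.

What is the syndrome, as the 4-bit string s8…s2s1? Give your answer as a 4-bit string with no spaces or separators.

s1 (pos 1,3,5,7,9,11,13,15): 0⊕1⊕1⊕0⊕1⊕0⊕0⊕0 = 1
s2 (pos 2,3,6,7,10,11,14,15): 1⊕1⊕1⊕0⊕0⊕0⊕1⊕0 = 0
s4 (pos 4,5,6,7,12,13,14,15): 0⊕1⊕1⊕0⊕0⊕0⊕1⊕0 = 1
s8 (pos 8,9,10,11,12,13,14,15): 1⊕1⊕0⊕0⊕0⊕0⊕1⊕0 = 1
Syndrome s8…s1 = 1101 → error at position 13.

1101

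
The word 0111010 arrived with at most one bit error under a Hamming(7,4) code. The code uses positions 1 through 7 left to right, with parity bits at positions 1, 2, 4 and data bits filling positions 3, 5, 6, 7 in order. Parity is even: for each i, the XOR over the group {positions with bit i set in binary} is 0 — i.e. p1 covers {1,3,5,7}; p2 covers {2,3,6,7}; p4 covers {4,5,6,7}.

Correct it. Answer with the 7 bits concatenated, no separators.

0101010

s1 (pos 1,3,5,7): 0⊕1⊕0⊕0 = 1
s2 (pos 2,3,6,7): 1⊕1⊕1⊕0 = 1
s4 (pos 4,5,6,7): 1⊕0⊕1⊕0 = 0
Syndrome s4…s1 = 011 → error at position 3.
Flip position 3: 0111010 → 0101010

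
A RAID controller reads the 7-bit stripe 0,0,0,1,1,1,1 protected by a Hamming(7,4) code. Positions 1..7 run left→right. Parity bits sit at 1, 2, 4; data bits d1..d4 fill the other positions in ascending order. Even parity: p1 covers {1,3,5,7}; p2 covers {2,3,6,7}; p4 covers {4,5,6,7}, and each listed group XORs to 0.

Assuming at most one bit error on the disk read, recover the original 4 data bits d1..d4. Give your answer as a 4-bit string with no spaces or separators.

s1 (pos 1,3,5,7): 0⊕0⊕1⊕1 = 0
s2 (pos 2,3,6,7): 0⊕0⊕1⊕1 = 0
s4 (pos 4,5,6,7): 1⊕1⊕1⊕1 = 0
Syndrome s4…s1 = 000 → no error.
Read data bits from positions 3,5,6,7: 0111

0111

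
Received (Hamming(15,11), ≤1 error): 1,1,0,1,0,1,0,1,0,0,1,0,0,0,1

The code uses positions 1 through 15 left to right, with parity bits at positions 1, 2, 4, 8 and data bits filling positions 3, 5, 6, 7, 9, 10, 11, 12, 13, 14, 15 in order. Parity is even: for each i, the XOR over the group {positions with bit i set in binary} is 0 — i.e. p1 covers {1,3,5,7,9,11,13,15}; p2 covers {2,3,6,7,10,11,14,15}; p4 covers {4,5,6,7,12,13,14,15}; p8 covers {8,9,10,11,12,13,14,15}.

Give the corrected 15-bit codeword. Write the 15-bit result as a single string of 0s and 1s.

s1 (pos 1,3,5,7,9,11,13,15): 1⊕0⊕0⊕0⊕0⊕1⊕0⊕1 = 1
s2 (pos 2,3,6,7,10,11,14,15): 1⊕0⊕1⊕0⊕0⊕1⊕0⊕1 = 0
s4 (pos 4,5,6,7,12,13,14,15): 1⊕0⊕1⊕0⊕0⊕0⊕0⊕1 = 1
s8 (pos 8,9,10,11,12,13,14,15): 1⊕0⊕0⊕1⊕0⊕0⊕0⊕1 = 1
Syndrome s8…s1 = 1101 → error at position 13.
Flip position 13: 110101010010001 → 110101010010101

110101010010101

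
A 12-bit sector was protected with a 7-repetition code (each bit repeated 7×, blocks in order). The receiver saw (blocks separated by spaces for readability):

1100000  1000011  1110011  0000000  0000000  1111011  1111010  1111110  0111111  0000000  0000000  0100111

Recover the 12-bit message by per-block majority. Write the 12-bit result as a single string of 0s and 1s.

001001111001

Block 1 (1100000): 2 ones → 0
Block 2 (1000011): 3 ones → 0
Block 3 (1110011): 5 ones → 1
Block 4 (0000000): 0 ones → 0
Block 5 (0000000): 0 ones → 0
Block 6 (1111011): 6 ones → 1
Block 7 (1111010): 5 ones → 1
Block 8 (1111110): 6 ones → 1
Block 9 (0111111): 6 ones → 1
Block 10 (0000000): 0 ones → 0
Block 11 (0000000): 0 ones → 0
Block 12 (0100111): 4 ones → 1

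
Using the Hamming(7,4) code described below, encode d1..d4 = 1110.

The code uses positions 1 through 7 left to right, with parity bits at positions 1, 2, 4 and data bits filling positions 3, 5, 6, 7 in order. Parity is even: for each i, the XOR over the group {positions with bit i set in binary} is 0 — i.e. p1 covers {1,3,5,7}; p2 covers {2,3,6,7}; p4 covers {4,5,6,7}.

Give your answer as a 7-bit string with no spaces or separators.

0010110

Place data at non-parity positions: p1 p2 1 p4 1 1 0
p1 (pos 1,3,5,7): XOR of data positions = 1⊕1⊕0 = 0
p2 (pos 2,3,6,7): XOR of data positions = 1⊕1⊕0 = 0
p4 (pos 4,5,6,7): XOR of data positions = 1⊕1⊕0 = 0
Codeword: 0010110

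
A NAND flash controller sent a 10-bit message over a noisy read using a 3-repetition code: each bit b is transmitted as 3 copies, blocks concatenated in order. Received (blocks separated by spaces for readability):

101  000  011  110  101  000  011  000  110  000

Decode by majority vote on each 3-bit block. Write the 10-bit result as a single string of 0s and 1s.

Block 1 (101): 2 ones → 1
Block 2 (000): 0 ones → 0
Block 3 (011): 2 ones → 1
Block 4 (110): 2 ones → 1
Block 5 (101): 2 ones → 1
Block 6 (000): 0 ones → 0
Block 7 (011): 2 ones → 1
Block 8 (000): 0 ones → 0
Block 9 (110): 2 ones → 1
Block 10 (000): 0 ones → 0

1011101010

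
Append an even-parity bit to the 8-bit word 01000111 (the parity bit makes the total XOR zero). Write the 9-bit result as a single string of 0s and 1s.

XOR of the 8 data bits: 0⊕1⊕0⊕0⊕0⊕1⊕1⊕1 = 0
Parity bit = 0 (so all 9 bits XOR to 0).

010001110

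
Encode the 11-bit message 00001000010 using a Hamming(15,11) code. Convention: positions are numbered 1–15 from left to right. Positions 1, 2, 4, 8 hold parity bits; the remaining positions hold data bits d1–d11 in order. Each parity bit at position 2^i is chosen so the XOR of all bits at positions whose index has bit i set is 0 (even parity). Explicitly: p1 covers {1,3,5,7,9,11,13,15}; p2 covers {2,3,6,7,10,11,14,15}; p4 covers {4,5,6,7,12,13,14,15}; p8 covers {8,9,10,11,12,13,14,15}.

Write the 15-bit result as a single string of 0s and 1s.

110100001000010

Place data at non-parity positions: p1 p2 0 p4 0 0 0 p8 1 0 0 0 0 1 0
p1 (pos 1,3,5,7,9,11,13,15): XOR of data positions = 0⊕0⊕0⊕1⊕0⊕0⊕0 = 1
p2 (pos 2,3,6,7,10,11,14,15): XOR of data positions = 0⊕0⊕0⊕0⊕0⊕1⊕0 = 1
p4 (pos 4,5,6,7,12,13,14,15): XOR of data positions = 0⊕0⊕0⊕0⊕0⊕1⊕0 = 1
p8 (pos 8,9,10,11,12,13,14,15): XOR of data positions = 1⊕0⊕0⊕0⊕0⊕1⊕0 = 0
Codeword: 110100001000010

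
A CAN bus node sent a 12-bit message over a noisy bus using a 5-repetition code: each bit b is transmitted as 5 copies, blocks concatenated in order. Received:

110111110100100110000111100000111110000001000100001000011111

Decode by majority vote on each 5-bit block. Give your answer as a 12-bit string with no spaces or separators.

Block 1 (11011): 4 ones → 1
Block 2 (11101): 4 ones → 1
Block 3 (00100): 1 one → 0
Block 4 (11000): 2 ones → 0
Block 5 (01111): 4 ones → 1
Block 6 (00000): 0 ones → 0
Block 7 (11111): 5 ones → 1
Block 8 (00000): 0 ones → 0
Block 9 (01000): 1 one → 0
Block 10 (10000): 1 one → 0
Block 11 (10000): 1 one → 0
Block 12 (11111): 5 ones → 1

110010100001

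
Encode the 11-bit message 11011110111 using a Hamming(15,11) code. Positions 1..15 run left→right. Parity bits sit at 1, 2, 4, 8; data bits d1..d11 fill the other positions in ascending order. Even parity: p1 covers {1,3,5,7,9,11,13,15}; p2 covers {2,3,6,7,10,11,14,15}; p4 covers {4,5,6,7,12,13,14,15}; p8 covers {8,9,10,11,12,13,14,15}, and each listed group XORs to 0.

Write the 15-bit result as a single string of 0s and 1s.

101110101110111

Place data at non-parity positions: p1 p2 1 p4 1 0 1 p8 1 1 1 0 1 1 1
p1 (pos 1,3,5,7,9,11,13,15): XOR of data positions = 1⊕1⊕1⊕1⊕1⊕1⊕1 = 1
p2 (pos 2,3,6,7,10,11,14,15): XOR of data positions = 1⊕0⊕1⊕1⊕1⊕1⊕1 = 0
p4 (pos 4,5,6,7,12,13,14,15): XOR of data positions = 1⊕0⊕1⊕0⊕1⊕1⊕1 = 1
p8 (pos 8,9,10,11,12,13,14,15): XOR of data positions = 1⊕1⊕1⊕0⊕1⊕1⊕1 = 0
Codeword: 101110101110111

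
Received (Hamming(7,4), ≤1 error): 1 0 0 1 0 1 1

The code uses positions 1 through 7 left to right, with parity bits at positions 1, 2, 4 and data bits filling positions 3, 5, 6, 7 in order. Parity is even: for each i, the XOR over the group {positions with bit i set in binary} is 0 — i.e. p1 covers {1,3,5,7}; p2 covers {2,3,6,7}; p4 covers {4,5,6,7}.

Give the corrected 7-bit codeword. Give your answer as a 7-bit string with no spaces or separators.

1000011

s1 (pos 1,3,5,7): 1⊕0⊕0⊕1 = 0
s2 (pos 2,3,6,7): 0⊕0⊕1⊕1 = 0
s4 (pos 4,5,6,7): 1⊕0⊕1⊕1 = 1
Syndrome s4…s1 = 100 → error at position 4.
Flip position 4: 1001011 → 1000011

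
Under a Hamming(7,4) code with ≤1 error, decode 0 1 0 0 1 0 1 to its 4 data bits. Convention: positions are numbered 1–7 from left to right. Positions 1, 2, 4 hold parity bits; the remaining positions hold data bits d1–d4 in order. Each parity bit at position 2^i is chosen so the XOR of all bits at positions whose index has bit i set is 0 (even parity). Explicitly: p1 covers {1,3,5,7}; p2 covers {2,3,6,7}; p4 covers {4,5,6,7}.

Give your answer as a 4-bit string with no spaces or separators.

s1 (pos 1,3,5,7): 0⊕0⊕1⊕1 = 0
s2 (pos 2,3,6,7): 1⊕0⊕0⊕1 = 0
s4 (pos 4,5,6,7): 0⊕1⊕0⊕1 = 0
Syndrome s4…s1 = 000 → no error.
Read data bits from positions 3,5,6,7: 0101

0101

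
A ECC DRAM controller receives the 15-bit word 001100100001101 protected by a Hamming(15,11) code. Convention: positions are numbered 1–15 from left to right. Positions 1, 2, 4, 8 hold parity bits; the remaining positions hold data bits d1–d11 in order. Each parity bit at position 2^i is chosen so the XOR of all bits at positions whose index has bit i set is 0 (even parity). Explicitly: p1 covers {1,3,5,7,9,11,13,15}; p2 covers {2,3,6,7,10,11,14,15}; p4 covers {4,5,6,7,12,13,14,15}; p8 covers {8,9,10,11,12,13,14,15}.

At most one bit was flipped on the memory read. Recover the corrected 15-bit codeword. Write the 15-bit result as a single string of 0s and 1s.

001100100001111

s1 (pos 1,3,5,7,9,11,13,15): 0⊕1⊕0⊕1⊕0⊕0⊕1⊕1 = 0
s2 (pos 2,3,6,7,10,11,14,15): 0⊕1⊕0⊕1⊕0⊕0⊕0⊕1 = 1
s4 (pos 4,5,6,7,12,13,14,15): 1⊕0⊕0⊕1⊕1⊕1⊕0⊕1 = 1
s8 (pos 8,9,10,11,12,13,14,15): 0⊕0⊕0⊕0⊕1⊕1⊕0⊕1 = 1
Syndrome s8…s1 = 1110 → error at position 14.
Flip position 14: 001100100001101 → 001100100001111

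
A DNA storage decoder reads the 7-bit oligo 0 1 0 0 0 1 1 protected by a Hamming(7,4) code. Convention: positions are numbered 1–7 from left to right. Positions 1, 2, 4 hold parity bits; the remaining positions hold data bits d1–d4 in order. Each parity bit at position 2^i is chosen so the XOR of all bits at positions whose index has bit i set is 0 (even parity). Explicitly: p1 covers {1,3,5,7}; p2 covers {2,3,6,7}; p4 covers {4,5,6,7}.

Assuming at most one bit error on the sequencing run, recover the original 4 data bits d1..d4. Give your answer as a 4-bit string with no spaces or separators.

1011

s1 (pos 1,3,5,7): 0⊕0⊕0⊕1 = 1
s2 (pos 2,3,6,7): 1⊕0⊕1⊕1 = 1
s4 (pos 4,5,6,7): 0⊕0⊕1⊕1 = 0
Syndrome s4…s1 = 011 → error at position 3.
Flip position 3: 0100011 → 0110011
Read data bits from positions 3,5,6,7: 1011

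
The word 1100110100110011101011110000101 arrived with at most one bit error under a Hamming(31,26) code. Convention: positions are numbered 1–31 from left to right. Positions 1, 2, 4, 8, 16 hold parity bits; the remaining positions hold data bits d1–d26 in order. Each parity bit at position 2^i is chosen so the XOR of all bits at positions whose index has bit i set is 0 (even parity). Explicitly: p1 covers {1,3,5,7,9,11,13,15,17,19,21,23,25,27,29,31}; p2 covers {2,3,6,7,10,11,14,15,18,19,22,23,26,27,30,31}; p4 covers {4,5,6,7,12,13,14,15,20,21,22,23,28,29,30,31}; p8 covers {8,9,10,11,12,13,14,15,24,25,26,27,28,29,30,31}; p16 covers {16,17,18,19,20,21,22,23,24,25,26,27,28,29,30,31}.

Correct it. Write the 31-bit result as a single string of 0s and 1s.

s1 (pos 1,3,5,7,9,11,13,15,17,19,21,23,25,27,29,31): 1⊕0⊕1⊕0⊕0⊕1⊕0⊕1⊕1⊕1⊕1⊕1⊕0⊕0⊕1⊕1 = 0
s2 (pos 2,3,6,7,10,11,14,15,18,19,22,23,26,27,30,31): 1⊕0⊕1⊕0⊕0⊕1⊕0⊕1⊕0⊕1⊕1⊕1⊕0⊕0⊕0⊕1 = 0
s4 (pos 4,5,6,7,12,13,14,15,20,21,22,23,28,29,30,31): 0⊕1⊕1⊕0⊕1⊕0⊕0⊕1⊕0⊕1⊕1⊕1⊕0⊕1⊕0⊕1 = 1
s8 (pos 8,9,10,11,12,13,14,15,24,25,26,27,28,29,30,31): 1⊕0⊕0⊕1⊕1⊕0⊕0⊕1⊕1⊕0⊕0⊕0⊕0⊕1⊕0⊕1 = 1
s16 (pos 16,17,18,19,20,21,22,23,24,25,26,27,28,29,30,31): 1⊕1⊕0⊕1⊕0⊕1⊕1⊕1⊕1⊕0⊕0⊕0⊕0⊕1⊕0⊕1 = 1
Syndrome s16…s1 = 11100 → error at position 28.
Flip position 28: 1100110100110011101011110000101 → 1100110100110011101011110001101

1100110100110011101011110001101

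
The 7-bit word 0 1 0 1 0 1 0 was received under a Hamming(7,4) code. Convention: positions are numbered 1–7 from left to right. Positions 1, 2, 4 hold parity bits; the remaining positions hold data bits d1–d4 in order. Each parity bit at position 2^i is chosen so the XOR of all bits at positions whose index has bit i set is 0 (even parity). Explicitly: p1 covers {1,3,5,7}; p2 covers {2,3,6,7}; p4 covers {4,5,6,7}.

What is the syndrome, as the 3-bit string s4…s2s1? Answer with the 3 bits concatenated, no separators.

000

s1 (pos 1,3,5,7): 0⊕0⊕0⊕0 = 0
s2 (pos 2,3,6,7): 1⊕0⊕1⊕0 = 0
s4 (pos 4,5,6,7): 1⊕0⊕1⊕0 = 0
Syndrome s4…s1 = 000 → no error.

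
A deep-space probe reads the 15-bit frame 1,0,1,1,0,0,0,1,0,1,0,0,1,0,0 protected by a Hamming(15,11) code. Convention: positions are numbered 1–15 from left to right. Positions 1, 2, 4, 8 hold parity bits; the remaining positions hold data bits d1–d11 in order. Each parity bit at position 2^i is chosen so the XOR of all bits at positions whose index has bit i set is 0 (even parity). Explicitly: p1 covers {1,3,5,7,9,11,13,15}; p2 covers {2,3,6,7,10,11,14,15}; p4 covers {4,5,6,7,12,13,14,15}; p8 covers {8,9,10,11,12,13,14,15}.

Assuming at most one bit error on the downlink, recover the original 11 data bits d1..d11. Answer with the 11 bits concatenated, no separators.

s1 (pos 1,3,5,7,9,11,13,15): 1⊕1⊕0⊕0⊕0⊕0⊕1⊕0 = 1
s2 (pos 2,3,6,7,10,11,14,15): 0⊕1⊕0⊕0⊕1⊕0⊕0⊕0 = 0
s4 (pos 4,5,6,7,12,13,14,15): 1⊕0⊕0⊕0⊕0⊕1⊕0⊕0 = 0
s8 (pos 8,9,10,11,12,13,14,15): 1⊕0⊕1⊕0⊕0⊕1⊕0⊕0 = 1
Syndrome s8…s1 = 1001 → error at position 9.
Flip position 9: 101100010100100 → 101100011100100
Read data bits from positions 3,5,6,7,9,10,11,12,13,14,15: 10001100100

10001100100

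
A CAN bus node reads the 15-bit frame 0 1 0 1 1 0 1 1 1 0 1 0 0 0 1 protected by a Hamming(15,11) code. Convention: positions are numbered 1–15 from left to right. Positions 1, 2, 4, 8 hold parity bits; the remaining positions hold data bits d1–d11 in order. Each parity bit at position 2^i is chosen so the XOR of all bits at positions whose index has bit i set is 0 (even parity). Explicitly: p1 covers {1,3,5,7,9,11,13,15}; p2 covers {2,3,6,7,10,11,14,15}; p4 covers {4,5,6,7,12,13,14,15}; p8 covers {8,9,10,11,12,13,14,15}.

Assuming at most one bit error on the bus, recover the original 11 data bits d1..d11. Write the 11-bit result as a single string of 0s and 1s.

s1 (pos 1,3,5,7,9,11,13,15): 0⊕0⊕1⊕1⊕1⊕1⊕0⊕1 = 1
s2 (pos 2,3,6,7,10,11,14,15): 1⊕0⊕0⊕1⊕0⊕1⊕0⊕1 = 0
s4 (pos 4,5,6,7,12,13,14,15): 1⊕1⊕0⊕1⊕0⊕0⊕0⊕1 = 0
s8 (pos 8,9,10,11,12,13,14,15): 1⊕1⊕0⊕1⊕0⊕0⊕0⊕1 = 0
Syndrome s8…s1 = 0001 → error at position 1.
Flip position 1: 010110111010001 → 110110111010001
Read data bits from positions 3,5,6,7,9,10,11,12,13,14,15: 01011010001

01011010001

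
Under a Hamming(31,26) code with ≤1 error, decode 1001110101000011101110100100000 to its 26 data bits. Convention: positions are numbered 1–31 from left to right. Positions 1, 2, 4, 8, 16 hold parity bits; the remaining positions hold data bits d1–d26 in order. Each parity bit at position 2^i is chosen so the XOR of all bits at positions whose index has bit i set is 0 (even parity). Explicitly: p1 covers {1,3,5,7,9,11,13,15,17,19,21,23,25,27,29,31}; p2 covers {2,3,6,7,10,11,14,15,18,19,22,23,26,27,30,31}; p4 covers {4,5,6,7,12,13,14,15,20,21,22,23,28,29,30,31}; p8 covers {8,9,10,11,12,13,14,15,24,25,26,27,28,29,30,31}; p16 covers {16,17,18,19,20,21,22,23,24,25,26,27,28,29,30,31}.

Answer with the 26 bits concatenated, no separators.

s1 (pos 1,3,5,7,9,11,13,15,17,19,21,23,25,27,29,31): 1⊕0⊕1⊕0⊕0⊕0⊕0⊕1⊕1⊕1⊕1⊕1⊕0⊕0⊕0⊕0 = 1
s2 (pos 2,3,6,7,10,11,14,15,18,19,22,23,26,27,30,31): 0⊕0⊕1⊕0⊕1⊕0⊕0⊕1⊕0⊕1⊕0⊕1⊕1⊕0⊕0⊕0 = 0
s4 (pos 4,5,6,7,12,13,14,15,20,21,22,23,28,29,30,31): 1⊕1⊕1⊕0⊕0⊕0⊕0⊕1⊕1⊕1⊕0⊕1⊕0⊕0⊕0⊕0 = 1
s8 (pos 8,9,10,11,12,13,14,15,24,25,26,27,28,29,30,31): 1⊕0⊕1⊕0⊕0⊕0⊕0⊕1⊕0⊕0⊕1⊕0⊕0⊕0⊕0⊕0 = 0
s16 (pos 16,17,18,19,20,21,22,23,24,25,26,27,28,29,30,31): 1⊕1⊕0⊕1⊕1⊕1⊕0⊕1⊕0⊕0⊕1⊕0⊕0⊕0⊕0⊕0 = 1
Syndrome s16…s1 = 10101 → error at position 21.
Flip position 21: 1001110101000011101110100100000 → 1001110101000011101100100100000
Read data bits from positions 3,5,6,7,9,10,11,12,13,14,15,17,18,19,20,21,22,23,24,25,26,27,28,29,30,31: 01100100001101100100100000

01100100001101100100100000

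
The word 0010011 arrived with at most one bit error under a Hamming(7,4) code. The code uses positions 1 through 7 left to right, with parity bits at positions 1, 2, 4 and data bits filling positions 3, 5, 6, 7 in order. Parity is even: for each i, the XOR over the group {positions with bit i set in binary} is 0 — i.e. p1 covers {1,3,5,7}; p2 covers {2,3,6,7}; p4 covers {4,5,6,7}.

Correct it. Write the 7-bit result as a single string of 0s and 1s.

0110011

s1 (pos 1,3,5,7): 0⊕1⊕0⊕1 = 0
s2 (pos 2,3,6,7): 0⊕1⊕1⊕1 = 1
s4 (pos 4,5,6,7): 0⊕0⊕1⊕1 = 0
Syndrome s4…s1 = 010 → error at position 2.
Flip position 2: 0010011 → 0110011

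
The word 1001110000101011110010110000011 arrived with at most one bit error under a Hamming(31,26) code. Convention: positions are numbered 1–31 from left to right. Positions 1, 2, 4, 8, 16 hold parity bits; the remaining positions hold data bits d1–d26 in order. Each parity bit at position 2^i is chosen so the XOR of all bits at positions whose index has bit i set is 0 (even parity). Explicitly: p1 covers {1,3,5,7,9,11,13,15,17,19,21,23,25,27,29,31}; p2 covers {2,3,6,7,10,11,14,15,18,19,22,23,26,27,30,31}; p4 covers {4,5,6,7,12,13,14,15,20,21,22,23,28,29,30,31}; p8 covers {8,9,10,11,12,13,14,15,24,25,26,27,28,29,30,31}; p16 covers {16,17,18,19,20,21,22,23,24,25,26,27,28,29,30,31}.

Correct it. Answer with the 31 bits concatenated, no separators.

1001111000101011110010110000011

s1 (pos 1,3,5,7,9,11,13,15,17,19,21,23,25,27,29,31): 1⊕0⊕1⊕0⊕0⊕1⊕1⊕1⊕1⊕0⊕1⊕1⊕0⊕0⊕0⊕1 = 1
s2 (pos 2,3,6,7,10,11,14,15,18,19,22,23,26,27,30,31): 0⊕0⊕1⊕0⊕0⊕1⊕0⊕1⊕1⊕0⊕0⊕1⊕0⊕0⊕1⊕1 = 1
s4 (pos 4,5,6,7,12,13,14,15,20,21,22,23,28,29,30,31): 1⊕1⊕1⊕0⊕0⊕1⊕0⊕1⊕0⊕1⊕0⊕1⊕0⊕0⊕1⊕1 = 1
s8 (pos 8,9,10,11,12,13,14,15,24,25,26,27,28,29,30,31): 0⊕0⊕0⊕1⊕0⊕1⊕0⊕1⊕1⊕0⊕0⊕0⊕0⊕0⊕1⊕1 = 0
s16 (pos 16,17,18,19,20,21,22,23,24,25,26,27,28,29,30,31): 1⊕1⊕1⊕0⊕0⊕1⊕0⊕1⊕1⊕0⊕0⊕0⊕0⊕0⊕1⊕1 = 0
Syndrome s16…s1 = 00111 → error at position 7.
Flip position 7: 1001110000101011110010110000011 → 1001111000101011110010110000011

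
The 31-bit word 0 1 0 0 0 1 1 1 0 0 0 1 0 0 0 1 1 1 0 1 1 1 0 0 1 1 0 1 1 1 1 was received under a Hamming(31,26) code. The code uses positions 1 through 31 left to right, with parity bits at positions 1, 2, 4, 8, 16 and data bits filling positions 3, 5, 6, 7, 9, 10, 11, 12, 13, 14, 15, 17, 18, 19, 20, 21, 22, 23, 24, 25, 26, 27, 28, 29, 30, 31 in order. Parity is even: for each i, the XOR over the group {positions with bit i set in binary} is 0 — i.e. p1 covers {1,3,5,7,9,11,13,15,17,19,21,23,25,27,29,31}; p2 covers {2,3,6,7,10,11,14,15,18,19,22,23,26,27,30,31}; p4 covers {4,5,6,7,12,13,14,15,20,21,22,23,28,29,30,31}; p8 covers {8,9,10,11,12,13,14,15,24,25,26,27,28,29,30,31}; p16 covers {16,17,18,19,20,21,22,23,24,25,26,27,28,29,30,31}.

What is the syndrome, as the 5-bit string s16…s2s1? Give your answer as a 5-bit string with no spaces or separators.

s1 (pos 1,3,5,7,9,11,13,15,17,19,21,23,25,27,29,31): 0⊕0⊕0⊕1⊕0⊕0⊕0⊕0⊕1⊕0⊕1⊕0⊕1⊕0⊕1⊕1 = 0
s2 (pos 2,3,6,7,10,11,14,15,18,19,22,23,26,27,30,31): 1⊕0⊕1⊕1⊕0⊕0⊕0⊕0⊕1⊕0⊕1⊕0⊕1⊕0⊕1⊕1 = 0
s4 (pos 4,5,6,7,12,13,14,15,20,21,22,23,28,29,30,31): 0⊕0⊕1⊕1⊕1⊕0⊕0⊕0⊕1⊕1⊕1⊕0⊕1⊕1⊕1⊕1 = 0
s8 (pos 8,9,10,11,12,13,14,15,24,25,26,27,28,29,30,31): 1⊕0⊕0⊕0⊕1⊕0⊕0⊕0⊕0⊕1⊕1⊕0⊕1⊕1⊕1⊕1 = 0
s16 (pos 16,17,18,19,20,21,22,23,24,25,26,27,28,29,30,31): 1⊕1⊕1⊕0⊕1⊕1⊕1⊕0⊕0⊕1⊕1⊕0⊕1⊕1⊕1⊕1 = 0
Syndrome s16…s1 = 00000 → no error.

00000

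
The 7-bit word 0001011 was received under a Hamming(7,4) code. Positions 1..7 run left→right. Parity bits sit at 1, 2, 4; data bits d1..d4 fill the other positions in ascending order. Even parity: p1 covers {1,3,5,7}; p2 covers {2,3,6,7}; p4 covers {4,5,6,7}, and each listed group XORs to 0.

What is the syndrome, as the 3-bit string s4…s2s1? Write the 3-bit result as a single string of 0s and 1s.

101

s1 (pos 1,3,5,7): 0⊕0⊕0⊕1 = 1
s2 (pos 2,3,6,7): 0⊕0⊕1⊕1 = 0
s4 (pos 4,5,6,7): 1⊕0⊕1⊕1 = 1
Syndrome s4…s1 = 101 → error at position 5.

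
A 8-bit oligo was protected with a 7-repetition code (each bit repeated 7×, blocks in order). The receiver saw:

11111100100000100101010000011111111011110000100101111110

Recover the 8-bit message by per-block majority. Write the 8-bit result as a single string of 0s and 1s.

10001101

Block 1 (1111110): 6 ones → 1
Block 2 (0100000): 1 one → 0
Block 3 (1001010): 3 ones → 0
Block 4 (1000001): 2 ones → 0
Block 5 (1111111): 7 ones → 1
Block 6 (0111100): 4 ones → 1
Block 7 (0010010): 2 ones → 0
Block 8 (1111110): 6 ones → 1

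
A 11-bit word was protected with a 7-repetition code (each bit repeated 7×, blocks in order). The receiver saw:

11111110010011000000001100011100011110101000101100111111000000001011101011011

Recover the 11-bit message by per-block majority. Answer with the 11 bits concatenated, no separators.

10001101011

Block 1 (1111111): 7 ones → 1
Block 2 (0010011): 3 ones → 0
Block 3 (0000000): 0 ones → 0
Block 4 (0110001): 3 ones → 0
Block 5 (1100011): 4 ones → 1
Block 6 (1101010): 4 ones → 1
Block 7 (0010110): 3 ones → 0
Block 8 (0111111): 6 ones → 1
Block 9 (0000000): 0 ones → 0
Block 10 (0101110): 4 ones → 1
Block 11 (1011011): 5 ones → 1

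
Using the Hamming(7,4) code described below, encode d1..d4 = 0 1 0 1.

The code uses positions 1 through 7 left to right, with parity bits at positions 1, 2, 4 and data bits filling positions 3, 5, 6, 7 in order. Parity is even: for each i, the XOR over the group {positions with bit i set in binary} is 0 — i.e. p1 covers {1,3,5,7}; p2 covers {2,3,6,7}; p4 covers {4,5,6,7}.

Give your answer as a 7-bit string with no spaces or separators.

0100101

Place data at non-parity positions: p1 p2 0 p4 1 0 1
p1 (pos 1,3,5,7): XOR of data positions = 0⊕1⊕1 = 0
p2 (pos 2,3,6,7): XOR of data positions = 0⊕0⊕1 = 1
p4 (pos 4,5,6,7): XOR of data positions = 1⊕0⊕1 = 0
Codeword: 0100101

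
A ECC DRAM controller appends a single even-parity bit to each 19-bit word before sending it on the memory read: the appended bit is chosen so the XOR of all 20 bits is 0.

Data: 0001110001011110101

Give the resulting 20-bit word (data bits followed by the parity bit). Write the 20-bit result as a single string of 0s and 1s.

00011100010111101010

XOR of the 19 data bits: 0⊕0⊕0⊕1⊕1⊕1⊕0⊕0⊕0⊕1⊕0⊕1⊕1⊕1⊕1⊕0⊕1⊕0⊕1 = 0
Parity bit = 0 (so all 20 bits XOR to 0).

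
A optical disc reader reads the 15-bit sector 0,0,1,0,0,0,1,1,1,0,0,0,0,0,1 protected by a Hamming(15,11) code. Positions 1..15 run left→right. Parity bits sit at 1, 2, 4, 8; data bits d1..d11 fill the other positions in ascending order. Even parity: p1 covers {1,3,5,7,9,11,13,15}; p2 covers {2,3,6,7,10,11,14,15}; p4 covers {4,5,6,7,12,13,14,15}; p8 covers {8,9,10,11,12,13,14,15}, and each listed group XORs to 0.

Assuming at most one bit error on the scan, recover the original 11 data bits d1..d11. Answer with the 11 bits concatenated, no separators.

s1 (pos 1,3,5,7,9,11,13,15): 0⊕1⊕0⊕1⊕1⊕0⊕0⊕1 = 0
s2 (pos 2,3,6,7,10,11,14,15): 0⊕1⊕0⊕1⊕0⊕0⊕0⊕1 = 1
s4 (pos 4,5,6,7,12,13,14,15): 0⊕0⊕0⊕1⊕0⊕0⊕0⊕1 = 0
s8 (pos 8,9,10,11,12,13,14,15): 1⊕1⊕0⊕0⊕0⊕0⊕0⊕1 = 1
Syndrome s8…s1 = 1010 → error at position 10.
Flip position 10: 001000111000001 → 001000111100001
Read data bits from positions 3,5,6,7,9,10,11,12,13,14,15: 10011100001

10011100001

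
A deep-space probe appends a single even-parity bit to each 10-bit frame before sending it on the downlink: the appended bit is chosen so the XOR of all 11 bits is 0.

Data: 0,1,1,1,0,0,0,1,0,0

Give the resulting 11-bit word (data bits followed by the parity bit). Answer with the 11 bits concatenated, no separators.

XOR of the 10 data bits: 0⊕1⊕1⊕1⊕0⊕0⊕0⊕1⊕0⊕0 = 0
Parity bit = 0 (so all 11 bits XOR to 0).

01110001000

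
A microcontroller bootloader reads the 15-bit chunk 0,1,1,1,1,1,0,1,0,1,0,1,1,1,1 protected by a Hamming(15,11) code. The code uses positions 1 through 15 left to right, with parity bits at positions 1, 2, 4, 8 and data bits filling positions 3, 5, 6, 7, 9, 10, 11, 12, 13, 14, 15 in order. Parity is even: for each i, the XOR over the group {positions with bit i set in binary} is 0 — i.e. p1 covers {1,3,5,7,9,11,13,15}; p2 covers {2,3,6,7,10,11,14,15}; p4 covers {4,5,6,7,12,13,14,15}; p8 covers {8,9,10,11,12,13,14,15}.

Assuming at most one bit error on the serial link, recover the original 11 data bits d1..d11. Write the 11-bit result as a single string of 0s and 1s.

s1 (pos 1,3,5,7,9,11,13,15): 0⊕1⊕1⊕0⊕0⊕0⊕1⊕1 = 0
s2 (pos 2,3,6,7,10,11,14,15): 1⊕1⊕1⊕0⊕1⊕0⊕1⊕1 = 0
s4 (pos 4,5,6,7,12,13,14,15): 1⊕1⊕1⊕0⊕1⊕1⊕1⊕1 = 1
s8 (pos 8,9,10,11,12,13,14,15): 1⊕0⊕1⊕0⊕1⊕1⊕1⊕1 = 0
Syndrome s8…s1 = 0100 → error at position 4.
Flip position 4: 011111010101111 → 011011010101111
Read data bits from positions 3,5,6,7,9,10,11,12,13,14,15: 11100101111

11100101111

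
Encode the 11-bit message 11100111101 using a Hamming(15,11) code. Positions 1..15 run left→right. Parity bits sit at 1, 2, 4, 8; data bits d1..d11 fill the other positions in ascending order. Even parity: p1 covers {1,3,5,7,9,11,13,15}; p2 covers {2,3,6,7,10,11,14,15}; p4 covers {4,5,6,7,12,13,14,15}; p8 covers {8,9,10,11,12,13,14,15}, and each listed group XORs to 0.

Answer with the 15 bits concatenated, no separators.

Place data at non-parity positions: p1 p2 1 p4 1 1 0 p8 0 1 1 1 1 0 1
p1 (pos 1,3,5,7,9,11,13,15): XOR of data positions = 1⊕1⊕0⊕0⊕1⊕1⊕1 = 1
p2 (pos 2,3,6,7,10,11,14,15): XOR of data positions = 1⊕1⊕0⊕1⊕1⊕0⊕1 = 1
p4 (pos 4,5,6,7,12,13,14,15): XOR of data positions = 1⊕1⊕0⊕1⊕1⊕0⊕1 = 1
p8 (pos 8,9,10,11,12,13,14,15): XOR of data positions = 0⊕1⊕1⊕1⊕1⊕0⊕1 = 1
Codeword: 111111010111101

111111010111101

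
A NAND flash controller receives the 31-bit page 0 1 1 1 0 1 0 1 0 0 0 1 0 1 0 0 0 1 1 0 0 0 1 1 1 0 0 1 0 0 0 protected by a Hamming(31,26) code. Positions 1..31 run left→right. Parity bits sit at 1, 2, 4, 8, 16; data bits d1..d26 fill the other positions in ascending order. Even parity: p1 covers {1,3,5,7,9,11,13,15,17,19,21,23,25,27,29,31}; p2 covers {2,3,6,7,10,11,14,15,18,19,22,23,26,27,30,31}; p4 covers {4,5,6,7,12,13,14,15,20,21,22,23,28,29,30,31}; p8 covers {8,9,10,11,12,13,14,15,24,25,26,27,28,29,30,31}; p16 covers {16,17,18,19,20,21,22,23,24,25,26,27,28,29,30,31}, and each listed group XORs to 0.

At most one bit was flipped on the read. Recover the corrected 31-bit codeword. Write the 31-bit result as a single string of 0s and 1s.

0011010100010100011000111001000

s1 (pos 1,3,5,7,9,11,13,15,17,19,21,23,25,27,29,31): 0⊕1⊕0⊕0⊕0⊕0⊕0⊕0⊕0⊕1⊕0⊕1⊕1⊕0⊕0⊕0 = 0
s2 (pos 2,3,6,7,10,11,14,15,18,19,22,23,26,27,30,31): 1⊕1⊕1⊕0⊕0⊕0⊕1⊕0⊕1⊕1⊕0⊕1⊕0⊕0⊕0⊕0 = 1
s4 (pos 4,5,6,7,12,13,14,15,20,21,22,23,28,29,30,31): 1⊕0⊕1⊕0⊕1⊕0⊕1⊕0⊕0⊕0⊕0⊕1⊕1⊕0⊕0⊕0 = 0
s8 (pos 8,9,10,11,12,13,14,15,24,25,26,27,28,29,30,31): 1⊕0⊕0⊕0⊕1⊕0⊕1⊕0⊕1⊕1⊕0⊕0⊕1⊕0⊕0⊕0 = 0
s16 (pos 16,17,18,19,20,21,22,23,24,25,26,27,28,29,30,31): 0⊕0⊕1⊕1⊕0⊕0⊕0⊕1⊕1⊕1⊕0⊕0⊕1⊕0⊕0⊕0 = 0
Syndrome s16…s1 = 00010 → error at position 2.
Flip position 2: 0111010100010100011000111001000 → 0011010100010100011000111001000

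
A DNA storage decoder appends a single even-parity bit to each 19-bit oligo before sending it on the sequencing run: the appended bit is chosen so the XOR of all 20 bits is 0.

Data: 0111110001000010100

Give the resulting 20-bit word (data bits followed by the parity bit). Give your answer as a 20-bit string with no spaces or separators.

XOR of the 19 data bits: 0⊕1⊕1⊕1⊕1⊕1⊕0⊕0⊕0⊕1⊕0⊕0⊕0⊕0⊕1⊕0⊕1⊕0⊕0 = 0
Parity bit = 0 (so all 20 bits XOR to 0).

01111100010000101000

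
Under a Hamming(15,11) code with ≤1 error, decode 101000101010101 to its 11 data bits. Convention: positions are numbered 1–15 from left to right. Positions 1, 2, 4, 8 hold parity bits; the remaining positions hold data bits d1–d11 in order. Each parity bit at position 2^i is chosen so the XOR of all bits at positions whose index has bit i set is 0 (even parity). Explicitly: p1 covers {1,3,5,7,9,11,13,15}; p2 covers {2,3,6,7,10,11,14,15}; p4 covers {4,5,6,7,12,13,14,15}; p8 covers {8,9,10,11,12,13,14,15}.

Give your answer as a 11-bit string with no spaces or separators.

11011010101

s1 (pos 1,3,5,7,9,11,13,15): 1⊕1⊕0⊕1⊕1⊕1⊕1⊕1 = 1
s2 (pos 2,3,6,7,10,11,14,15): 0⊕1⊕0⊕1⊕0⊕1⊕0⊕1 = 0
s4 (pos 4,5,6,7,12,13,14,15): 0⊕0⊕0⊕1⊕0⊕1⊕0⊕1 = 1
s8 (pos 8,9,10,11,12,13,14,15): 0⊕1⊕0⊕1⊕0⊕1⊕0⊕1 = 0
Syndrome s8…s1 = 0101 → error at position 5.
Flip position 5: 101000101010101 → 101010101010101
Read data bits from positions 3,5,6,7,9,10,11,12,13,14,15: 11011010101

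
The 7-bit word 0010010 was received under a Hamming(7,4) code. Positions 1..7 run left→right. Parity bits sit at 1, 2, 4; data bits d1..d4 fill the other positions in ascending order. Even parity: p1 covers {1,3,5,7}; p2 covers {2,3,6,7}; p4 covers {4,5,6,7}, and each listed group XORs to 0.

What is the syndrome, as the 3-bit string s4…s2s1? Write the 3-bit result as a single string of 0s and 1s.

101

s1 (pos 1,3,5,7): 0⊕1⊕0⊕0 = 1
s2 (pos 2,3,6,7): 0⊕1⊕1⊕0 = 0
s4 (pos 4,5,6,7): 0⊕0⊕1⊕0 = 1
Syndrome s4…s1 = 101 → error at position 5.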